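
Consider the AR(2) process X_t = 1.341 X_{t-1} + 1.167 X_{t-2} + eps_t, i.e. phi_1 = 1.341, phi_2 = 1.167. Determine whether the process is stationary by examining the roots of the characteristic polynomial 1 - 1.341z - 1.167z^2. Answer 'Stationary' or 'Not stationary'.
\text{Not stationary}

The AR(p) characteristic polynomial is P(z) = 1 - 1.341z - 1.167z^2.
Stationarity requires all roots to lie outside the unit circle, i.e. |z| > 1 for every root.
Set 1 + (-1.341) z + (-1.167) z^2 = 0, i.e. a z^2 + b z + c = 0 with a = -1.167, b = -1.341, c = 1.
Discriminant D = b^2 - 4ac = (-1.341)^2 - 4*(-1.167)*1 = 1.798281 - (-4.668) = 6.466281.
D >= 0, so the roots are real: z = (-b +/- sqrt(D)) / (2a) = (1.341 +/- 2.542888) / (-2.334).
  z_1 = (1.341 + 2.542888) / (-2.334) = -1.664,   |z_1| = 1.664.
  z_2 = (1.341 - 2.542888) / (-2.334) = 0.5149,   |z_2| = 0.5149.
Moduli of all roots: 1.6640, 0.5149.
All moduli strictly greater than 1? No.
Verdict: Not stationary.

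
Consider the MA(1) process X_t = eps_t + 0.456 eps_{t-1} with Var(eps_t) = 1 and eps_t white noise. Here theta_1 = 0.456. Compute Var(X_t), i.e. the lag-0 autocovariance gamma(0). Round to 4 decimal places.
\gamma(0) = 1.2079

For an MA(q) process X_t = eps_t + sum_i theta_i eps_{t-i} with
Var(eps_t) = sigma^2, the variance is
  gamma(0) = sigma^2 * (1 + sum_i theta_i^2).
  sum_i theta_i^2 = (0.456)^2 = 0.207936.
  gamma(0) = 1 * (1 + 0.207936) = 1 * 1.207936 = 1.207936, which rounds to 1.2079.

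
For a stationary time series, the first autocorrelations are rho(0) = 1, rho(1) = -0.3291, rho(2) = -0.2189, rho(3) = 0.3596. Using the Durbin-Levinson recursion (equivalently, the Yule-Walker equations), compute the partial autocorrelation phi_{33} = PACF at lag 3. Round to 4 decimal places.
\phi_{33} = 0.1819

The PACF at lag k is phi_{kk}, the last component of the solution
to the Yule-Walker system G_k phi = r_k where
  (G_k)_{ij} = rho(|i - j|), (r_k)_i = rho(i), i,j = 1..k.
Equivalently, Durbin-Levinson gives phi_{kk} iteratively:
  phi_{11} = rho(1)
  phi_{kk} = [rho(k) - sum_{j=1..k-1} phi_{k-1,j} rho(k-j)]
            / [1 - sum_{j=1..k-1} phi_{k-1,j} rho(j)],
  phi_{k,j} = phi_{k-1,j} - phi_{kk} phi_{k-1,k-j},  j = 1..k-1.
Step k = 1:
  phi_11 = rho(1) = -0.3291.
Step k = 2:
  phi_22 = [rho(2) - phi_11 rho(1)] / [1 - phi_11 rho(1)] = [-0.2189 - (-0.3291)(-0.3291)] / [1 - (-0.3291)(-0.3291)]
         = -0.32720681 / 0.89169319 = -0.36695.
  Update: phi_21 = phi_11 - phi_22 phi_11 = -0.3291 - (-0.36695)(-0.3291) = -0.449863.
Step k = 3:
  phi_33 = [rho(3) - phi_21 rho(2) - phi_22 rho(1)] / [1 - phi_21 rho(1) - phi_22 rho(2)]
    numerator   = 0.3596 - (-0.449863)(-0.2189) - (-0.36695)(-0.3291) = 0.14036169
    denominator = 1 - (-0.449863)(-0.3291) - (-0.36695)(-0.2189) = 0.77162465
  phi_33 = 0.14036169 / 0.77162465 = 0.1819.
Therefore phi_{33} = 0.1819.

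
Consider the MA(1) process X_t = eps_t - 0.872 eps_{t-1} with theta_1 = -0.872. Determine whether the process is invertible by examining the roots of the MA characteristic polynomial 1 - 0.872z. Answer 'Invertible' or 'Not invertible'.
\text{Invertible}

The MA(q) characteristic polynomial is P(z) = 1 - 0.872z.
Invertibility requires all roots to lie outside the unit circle, i.e. |z| > 1 for every root.
This is linear in z: 1 + (-0.872) z = 0  =>  z = -1/(-0.872) = 1.146789,  |z| = 1.146789.
Moduli of all roots: 1.1468.
All moduli strictly greater than 1? Yes.
Verdict: Invertible.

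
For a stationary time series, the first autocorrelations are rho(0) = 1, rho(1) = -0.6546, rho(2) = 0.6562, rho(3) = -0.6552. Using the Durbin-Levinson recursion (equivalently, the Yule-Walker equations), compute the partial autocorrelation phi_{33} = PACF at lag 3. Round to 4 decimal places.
\phi_{33} = -0.2828

The PACF at lag k is phi_{kk}, the last component of the solution
to the Yule-Walker system G_k phi = r_k where
  (G_k)_{ij} = rho(|i - j|), (r_k)_i = rho(i), i,j = 1..k.
Equivalently, Durbin-Levinson gives phi_{kk} iteratively:
  phi_{11} = rho(1)
  phi_{kk} = [rho(k) - sum_{j=1..k-1} phi_{k-1,j} rho(k-j)]
            / [1 - sum_{j=1..k-1} phi_{k-1,j} rho(j)],
  phi_{k,j} = phi_{k-1,j} - phi_{kk} phi_{k-1,k-j},  j = 1..k-1.
Step k = 1:
  phi_11 = rho(1) = -0.6546.
Step k = 2:
  phi_22 = [rho(2) - phi_11 rho(1)] / [1 - phi_11 rho(1)] = [0.6562 - (-0.6546)(-0.6546)] / [1 - (-0.6546)(-0.6546)]
         = 0.22769884 / 0.57149884 = 0.398424.
  Update: phi_21 = phi_11 - phi_22 phi_11 = -0.6546 - (0.398424)(-0.6546) = -0.393792.
Step k = 3:
  phi_33 = [rho(3) - phi_21 rho(2) - phi_22 rho(1)] / [1 - phi_21 rho(1) - phi_22 rho(2)]
    numerator   = -0.6552 - (-0.393792)(0.6562) - (0.398424)(-0.6546) = -0.13598557
    denominator = 1 - (-0.393792)(-0.6546) - (0.398424)(0.6562) = 0.48077816
  phi_33 = -0.13598557 / 0.48077816 = -0.2828.
Therefore phi_{33} = -0.2828.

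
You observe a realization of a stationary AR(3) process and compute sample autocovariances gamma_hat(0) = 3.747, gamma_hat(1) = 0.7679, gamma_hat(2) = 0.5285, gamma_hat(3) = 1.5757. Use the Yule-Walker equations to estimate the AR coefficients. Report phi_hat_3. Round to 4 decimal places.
\hat\phi_{3} = 0.3940

The Yule-Walker equations for an AR(p) process read, in matrix form,
  Gamma_p phi = r_p,   with   (Gamma_p)_{ij} = gamma(|i - j|),
                       (r_p)_i = gamma(i),   i,j = 1..p.
Substitute the sample gammas (Toeplitz matrix and right-hand side of size 3):
  Gamma_p = [[3.747, 0.7679, 0.5285], [0.7679, 3.747, 0.7679], [0.5285, 0.7679, 3.747]]
  r_p     = [0.7679, 0.5285, 1.5757]
Written out (R1..R3):
  (R1) 3.747 phi_1 + 0.7679 phi_2 + 0.5285 phi_3 = 0.7679
  (R2) 0.7679 phi_1 + 3.747 phi_2 + 0.7679 phi_3 = 0.5285
  (R3) 0.5285 phi_1 + 0.7679 phi_2 + 3.747 phi_3 = 1.5757
Gaussian elimination:
  R2 <- R2 - (0.7679/3.747) R1 = R2 - (0.204937) R1:  3.589629 phi_2 + 0.659591 phi_3 = 0.371129
  R3 <- R3 - (0.5285/3.747) R1 = R3 - (0.141046) R1:  0.659591 phi_2 + 3.672457 phi_3 = 1.467391
  R3 <- R3 - (0.659591/3.589629) R2 = R3 - (0.183749) R2:  3.551258 phi_3 = 1.399196
Back-substitution:
  phi_hat_3 = 1.399196 / 3.551258 = 0.394
  phi_hat_2 = (0.371129 - (0.659591)(0.394)) / 3.589629 = 0.030992
  phi_hat_1 = (0.7679 - (0.7679)(0.030992) - (0.5285)(0.394)) / 3.747 = 0.143014
So phi_hat = [0.1430, 0.0310, 0.3940].
Therefore phi_hat_3 = 0.3940.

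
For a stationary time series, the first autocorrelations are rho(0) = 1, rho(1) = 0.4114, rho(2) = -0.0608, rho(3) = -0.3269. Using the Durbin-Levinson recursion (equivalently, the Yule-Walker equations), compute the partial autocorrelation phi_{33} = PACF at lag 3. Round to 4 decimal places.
\phi_{33} = -0.2360

The PACF at lag k is phi_{kk}, the last component of the solution
to the Yule-Walker system G_k phi = r_k where
  (G_k)_{ij} = rho(|i - j|), (r_k)_i = rho(i), i,j = 1..k.
Equivalently, Durbin-Levinson gives phi_{kk} iteratively:
  phi_{11} = rho(1)
  phi_{kk} = [rho(k) - sum_{j=1..k-1} phi_{k-1,j} rho(k-j)]
            / [1 - sum_{j=1..k-1} phi_{k-1,j} rho(j)],
  phi_{k,j} = phi_{k-1,j} - phi_{kk} phi_{k-1,k-j},  j = 1..k-1.
Step k = 1:
  phi_11 = rho(1) = 0.4114.
Step k = 2:
  phi_22 = [rho(2) - phi_11 rho(1)] / [1 - phi_11 rho(1)] = [-0.0608 - (0.4114)(0.4114)] / [1 - (0.4114)(0.4114)]
         = -0.23004996 / 0.83075004 = -0.276918.
  Update: phi_21 = phi_11 - phi_22 phi_11 = 0.4114 - (-0.276918)(0.4114) = 0.525324.
Step k = 3:
  phi_33 = [rho(3) - phi_21 rho(2) - phi_22 rho(1)] / [1 - phi_21 rho(1) - phi_22 rho(2)]
    numerator   = -0.3269 - (0.525324)(-0.0608) - (-0.276918)(0.4114) = -0.18103606
    denominator = 1 - (0.525324)(0.4114) - (-0.276918)(-0.0608) = 0.76704498
  phi_33 = -0.18103606 / 0.76704498 = -0.236.
Therefore phi_{33} = -0.2360.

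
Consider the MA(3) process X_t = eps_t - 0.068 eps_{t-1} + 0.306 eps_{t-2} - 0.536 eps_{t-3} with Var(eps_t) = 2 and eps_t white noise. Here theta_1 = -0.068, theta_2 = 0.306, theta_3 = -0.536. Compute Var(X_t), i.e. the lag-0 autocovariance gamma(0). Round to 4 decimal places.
\gamma(0) = 2.7711

For an MA(q) process X_t = eps_t + sum_i theta_i eps_{t-i} with
Var(eps_t) = sigma^2, the variance is
  gamma(0) = sigma^2 * (1 + sum_i theta_i^2).
  sum_i theta_i^2 = (-0.068)^2 + (0.306)^2 + (-0.536)^2 = 0.004624 + 0.093636 + 0.287296 = 0.385556.
  gamma(0) = 2 * (1 + 0.385556) = 2 * 1.385556 = 2.771112, which rounds to 2.7711.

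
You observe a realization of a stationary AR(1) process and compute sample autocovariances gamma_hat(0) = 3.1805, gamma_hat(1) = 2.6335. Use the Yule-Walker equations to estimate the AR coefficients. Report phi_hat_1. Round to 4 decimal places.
\hat\phi_{1} = 0.8280

The Yule-Walker equations for an AR(p) process read, in matrix form,
  Gamma_p phi = r_p,   with   (Gamma_p)_{ij} = gamma(|i - j|),
                       (r_p)_i = gamma(i),   i,j = 1..p.
Substitute the sample gammas (Toeplitz matrix and right-hand side of size 1):
  Gamma_p = [[3.1805]]
  r_p     = [2.6335]
With p = 1 this is the single equation gamma(0) phi_1 = gamma(1):
  phi_hat_1 = gamma(1) / gamma(0) = 2.6335 / 3.1805 = 0.8280.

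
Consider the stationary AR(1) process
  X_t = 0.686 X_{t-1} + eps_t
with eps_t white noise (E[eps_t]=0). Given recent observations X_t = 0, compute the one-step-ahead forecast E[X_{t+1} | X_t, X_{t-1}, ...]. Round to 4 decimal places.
E[X_{t+1} \mid \mathcal F_t] = 0.0000

For an AR(p) model X_t = c + sum_i phi_i X_{t-i} + eps_t, the
one-step-ahead conditional mean is
  E[X_{t+1} | X_t, ...] = c + sum_i phi_i X_{t+1-i}.
Substitute known values:
  E[X_{t+1} | ...] = (0.686) * (0)
                   = 0.0000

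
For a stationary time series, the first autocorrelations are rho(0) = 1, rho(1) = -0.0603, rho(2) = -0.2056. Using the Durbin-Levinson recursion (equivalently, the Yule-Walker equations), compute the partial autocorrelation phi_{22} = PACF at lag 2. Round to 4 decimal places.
\phi_{22} = -0.2100

The PACF at lag k is phi_{kk}, the last component of the solution
to the Yule-Walker system G_k phi = r_k where
  (G_k)_{ij} = rho(|i - j|), (r_k)_i = rho(i), i,j = 1..k.
Equivalently, Durbin-Levinson gives phi_{kk} iteratively:
  phi_{11} = rho(1)
  phi_{kk} = [rho(k) - sum_{j=1..k-1} phi_{k-1,j} rho(k-j)]
            / [1 - sum_{j=1..k-1} phi_{k-1,j} rho(j)],
  phi_{k,j} = phi_{k-1,j} - phi_{kk} phi_{k-1,k-j},  j = 1..k-1.
Step k = 1:
  phi_11 = rho(1) = -0.0603.
Step k = 2:
  phi_22 = [rho(2) - phi_11 rho(1)] / [1 - phi_11 rho(1)] = [-0.2056 - (-0.0603)(-0.0603)] / [1 - (-0.0603)(-0.0603)]
         = -0.20923609 / 0.99636391 = -0.21.
Therefore phi_{22} = -0.2100.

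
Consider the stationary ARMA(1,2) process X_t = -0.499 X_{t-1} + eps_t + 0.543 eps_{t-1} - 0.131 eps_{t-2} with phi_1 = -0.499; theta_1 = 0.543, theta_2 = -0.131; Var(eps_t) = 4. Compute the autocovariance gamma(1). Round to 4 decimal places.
\gamma(1) = 0.0869

Multiply the model equation by X_{t-k} and take expectations. With theta_0 = psi_0 = 1 and psi_j the MA(infinity) weights, this gives
  gamma(k) - sum_i phi_i gamma(k-i) = c_k,
  c_k = sigma^2 * sum_{j=k..q} theta_j psi_{j-k}   (c_k = 0 for k > q),
using gamma(-m) = gamma(m).
psi-weights needed (psi_j = theta_j + sum_i phi_i psi_{j-i}):
  psi_1 = theta_1 + phi_1 = 0.543 + (-0.499) = 0.044
  psi_2 = theta_2 + phi_1 psi_1 = -0.131 + (-0.499)(0.044) = -0.152956
Right-hand sides:
  c_0 = sigma^2 (1 + theta_1 psi_1 + theta_2 psi_2) = 4 * (1 + (0.543)(0.044) + (-0.131)(-0.152956)) = 4 * 1.043929 = 4.175717
  c_1 = sigma^2 (theta_1 + theta_2 psi_1) = 4 * (0.543 + (-0.131)(0.044)) = 2.148944
  c_2 = sigma^2 theta_2 = 4 * (-0.131) = -0.524
Equations for k = 0 and k = 1 (AR order 1):
  gamma(0) = phi_1 gamma(1) + c_0
  gamma(1) = phi_1 gamma(0) + c_1
Substituting the second into the first: gamma(0) (1 - phi_1^2) = c_0 + phi_1 c_1, so
  gamma(0) = (c_0 + phi_1 c_1) / (1 - phi_1^2) = (4.175717 + (-0.499)(2.148944)) / (1 - (-0.499)^2) = 3.103394 / 0.750999 = 4.132354.
  gamma(1) = phi_1 gamma(0) + c_1 = (-0.499)(4.132354) + (2.148944) = 0.086899.
Therefore gamma(1) = 0.0869 (to 4 decimal places).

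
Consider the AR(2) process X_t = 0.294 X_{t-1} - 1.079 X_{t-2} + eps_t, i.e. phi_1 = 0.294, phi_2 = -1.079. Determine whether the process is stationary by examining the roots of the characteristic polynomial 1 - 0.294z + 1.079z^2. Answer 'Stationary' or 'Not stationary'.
\text{Not stationary}

The AR(p) characteristic polynomial is P(z) = 1 - 0.294z + 1.079z^2.
Stationarity requires all roots to lie outside the unit circle, i.e. |z| > 1 for every root.
Set 1 + (-0.294) z + (1.079) z^2 = 0, i.e. a z^2 + b z + c = 0 with a = 1.079, b = -0.294, c = 1.
Discriminant D = b^2 - 4ac = (-0.294)^2 - 4*(1.079)*1 = 0.086436 - (4.316) = -4.229564.
D < 0, so the roots are the complex-conjugate pair z = (-b +/- i sqrt(-D)) / (2a) = 0.1362 +/- 0.953i.
For a conjugate pair |z|^2 = z * conj(z) = (product of roots) = c/a = 1/(1.079) = 0.926784, so |z| = sqrt(0.926784) = 0.9627 for both roots.
Moduli of all roots: 0.9627, 0.9627.
All moduli strictly greater than 1? No.
Verdict: Not stationary.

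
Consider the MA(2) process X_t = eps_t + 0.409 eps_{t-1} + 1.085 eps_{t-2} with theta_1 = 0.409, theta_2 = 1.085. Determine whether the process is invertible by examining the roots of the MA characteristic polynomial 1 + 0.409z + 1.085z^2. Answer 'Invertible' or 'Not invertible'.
\text{Not invertible}

The MA(q) characteristic polynomial is P(z) = 1 + 0.409z + 1.085z^2.
Invertibility requires all roots to lie outside the unit circle, i.e. |z| > 1 for every root.
Set 1 + (0.409) z + (1.085) z^2 = 0, i.e. a z^2 + b z + c = 0 with a = 1.085, b = 0.409, c = 1.
Discriminant D = b^2 - 4ac = (0.409)^2 - 4*(1.085)*1 = 0.167281 - (4.34) = -4.172719.
D < 0, so the roots are the complex-conjugate pair z = (-b +/- i sqrt(-D)) / (2a) = -0.1885 +/- 0.9413i.
For a conjugate pair |z|^2 = z * conj(z) = (product of roots) = c/a = 1/(1.085) = 0.921659, so |z| = sqrt(0.921659) = 0.96 for both roots.
Moduli of all roots: 0.9600, 0.9600.
All moduli strictly greater than 1? No.
Verdict: Not invertible.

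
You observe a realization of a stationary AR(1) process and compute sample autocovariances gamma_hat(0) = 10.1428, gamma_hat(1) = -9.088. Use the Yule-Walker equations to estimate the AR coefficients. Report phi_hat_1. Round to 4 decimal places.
\hat\phi_{1} = -0.8960

The Yule-Walker equations for an AR(p) process read, in matrix form,
  Gamma_p phi = r_p,   with   (Gamma_p)_{ij} = gamma(|i - j|),
                       (r_p)_i = gamma(i),   i,j = 1..p.
Substitute the sample gammas (Toeplitz matrix and right-hand side of size 1):
  Gamma_p = [[10.1428]]
  r_p     = [-9.088]
With p = 1 this is the single equation gamma(0) phi_1 = gamma(1):
  phi_hat_1 = gamma(1) / gamma(0) = -9.088 / 10.1428 = -0.8960.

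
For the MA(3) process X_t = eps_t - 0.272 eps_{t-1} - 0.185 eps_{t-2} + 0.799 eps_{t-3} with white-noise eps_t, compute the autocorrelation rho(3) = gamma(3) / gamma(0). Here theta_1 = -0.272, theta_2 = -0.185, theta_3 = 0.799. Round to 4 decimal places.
\rho(3) = 0.4575

For an MA(q) process with theta_0 = 1, the autocovariance is
  gamma(k) = sigma^2 * sum_{i=0..q-k} theta_i * theta_{i+k},
and rho(k) = gamma(k) / gamma(0). Sigma^2 cancels.
  numerator   = (1)*(0.799) = 0.799.
  denominator = (1)^2 + (-0.272)^2 + (-0.185)^2 + (0.799)^2 = 1.74661.
  rho(3) = 0.799 / 1.74661 = 0.4575.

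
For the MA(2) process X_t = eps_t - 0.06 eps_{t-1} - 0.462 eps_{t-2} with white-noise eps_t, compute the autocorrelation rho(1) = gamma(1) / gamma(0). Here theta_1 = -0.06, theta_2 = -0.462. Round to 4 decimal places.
\rho(1) = -0.0265

For an MA(q) process with theta_0 = 1, the autocovariance is
  gamma(k) = sigma^2 * sum_{i=0..q-k} theta_i * theta_{i+k},
and rho(k) = gamma(k) / gamma(0). Sigma^2 cancels.
  numerator   = (1)*(-0.06) + (-0.06)*(-0.462) = -0.03228.
  denominator = (1)^2 + (-0.06)^2 + (-0.462)^2 = 1.217044.
  rho(1) = -0.03228 / 1.217044 = -0.0265.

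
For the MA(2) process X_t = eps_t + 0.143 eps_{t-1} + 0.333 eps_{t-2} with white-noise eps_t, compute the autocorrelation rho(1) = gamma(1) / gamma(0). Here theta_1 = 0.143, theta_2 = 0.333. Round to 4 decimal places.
\rho(1) = 0.1685

For an MA(q) process with theta_0 = 1, the autocovariance is
  gamma(k) = sigma^2 * sum_{i=0..q-k} theta_i * theta_{i+k},
and rho(k) = gamma(k) / gamma(0). Sigma^2 cancels.
  numerator   = (1)*(0.143) + (0.143)*(0.333) = 0.190619.
  denominator = (1)^2 + (0.143)^2 + (0.333)^2 = 1.131338.
  rho(1) = 0.190619 / 1.131338 = 0.1685.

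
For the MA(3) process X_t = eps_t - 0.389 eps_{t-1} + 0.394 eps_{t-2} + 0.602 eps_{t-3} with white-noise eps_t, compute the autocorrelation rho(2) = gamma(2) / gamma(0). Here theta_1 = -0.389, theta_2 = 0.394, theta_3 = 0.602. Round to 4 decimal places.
\rho(2) = 0.0958

For an MA(q) process with theta_0 = 1, the autocovariance is
  gamma(k) = sigma^2 * sum_{i=0..q-k} theta_i * theta_{i+k},
and rho(k) = gamma(k) / gamma(0). Sigma^2 cancels.
  numerator   = (1)*(0.394) + (-0.389)*(0.602) = 0.159822.
  denominator = (1)^2 + (-0.389)^2 + (0.394)^2 + (0.602)^2 = 1.668961.
  rho(2) = 0.159822 / 1.668961 = 0.0958.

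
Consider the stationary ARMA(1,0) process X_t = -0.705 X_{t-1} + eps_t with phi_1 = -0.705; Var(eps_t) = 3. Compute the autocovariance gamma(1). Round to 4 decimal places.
\gamma(1) = -4.2050

Multiply the model equation by X_{t-k} and take expectations. With theta_0 = psi_0 = 1 and psi_j the MA(infinity) weights, this gives
  gamma(k) - sum_i phi_i gamma(k-i) = c_k,
  c_k = sigma^2 * sum_{j=k..q} theta_j psi_{j-k}   (c_k = 0 for k > q),
using gamma(-m) = gamma(m).
Pure AR (q = 0): c_0 = sigma^2 = 3, c_k = 0 for k >= 1.
Equations for k = 0 and k = 1 (AR order 1):
  gamma(0) = phi_1 gamma(1) + c_0
  gamma(1) = phi_1 gamma(0) + c_1
Substituting the second into the first: gamma(0) (1 - phi_1^2) = c_0 + phi_1 c_1, so
  gamma(0) = c_0 / (1 - phi_1^2) = 3 / (1 - (-0.705)^2) = 3 / 0.502975 = 5.964511.
  gamma(1) = phi_1 gamma(0) = (-0.705)(5.964511) = -4.20498.
Therefore gamma(1) = -4.2050 (to 4 decimal places).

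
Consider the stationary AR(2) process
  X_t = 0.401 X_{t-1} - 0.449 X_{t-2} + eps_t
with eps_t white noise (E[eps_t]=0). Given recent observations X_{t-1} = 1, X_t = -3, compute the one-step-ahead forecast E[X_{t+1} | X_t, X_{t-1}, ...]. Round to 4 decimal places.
E[X_{t+1} \mid \mathcal F_t] = -1.6520

For an AR(p) model X_t = c + sum_i phi_i X_{t-i} + eps_t, the
one-step-ahead conditional mean is
  E[X_{t+1} | X_t, ...] = c + sum_i phi_i X_{t+1-i}.
Substitute known values:
  E[X_{t+1} | ...] = (0.401) * (-3) + (-0.449) * (1)
                   = -1.6520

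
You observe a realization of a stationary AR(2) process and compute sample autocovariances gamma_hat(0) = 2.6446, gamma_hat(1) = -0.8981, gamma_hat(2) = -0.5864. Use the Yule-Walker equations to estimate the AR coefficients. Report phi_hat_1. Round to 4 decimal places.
\hat\phi_{1} = -0.4690

The Yule-Walker equations for an AR(p) process read, in matrix form,
  Gamma_p phi = r_p,   with   (Gamma_p)_{ij} = gamma(|i - j|),
                       (r_p)_i = gamma(i),   i,j = 1..p.
Substitute the sample gammas (Toeplitz matrix and right-hand side of size 2):
  Gamma_p = [[2.6446, -0.8981], [-0.8981, 2.6446]]
  r_p     = [-0.8981, -0.5864]
Written out:
  2.6446 phi_1 - 0.8981 phi_2 = -0.8981
  -0.8981 phi_1 + 2.6446 phi_2 = -0.5864
Solve by Cramer's rule:
  det = gamma(0)^2 - gamma(1)^2 = (2.6446)^2 - (-0.8981)^2 = 6.99390916 - 0.80658361 = 6.18732555
  phi_hat_1 = [gamma(1) gamma(0) - gamma(1) gamma(2)] / det = [(-0.8981)(2.6446) - (-0.8981)(-0.5864)] / 6.18732555 = -2.9017611 / 6.18732555 = -0.469
  phi_hat_2 = [gamma(0) gamma(2) - gamma(1)^2] / det = [(2.6446)(-0.5864) - (-0.8981)^2] / 6.18732555 = -2.35737705 / 6.18732555 = -0.381
So phi_hat = [-0.4690, -0.3810].
Therefore phi_hat_1 = -0.4690.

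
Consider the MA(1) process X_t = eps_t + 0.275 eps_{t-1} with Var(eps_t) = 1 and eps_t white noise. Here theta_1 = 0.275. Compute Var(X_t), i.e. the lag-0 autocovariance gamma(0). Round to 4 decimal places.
\gamma(0) = 1.0756

For an MA(q) process X_t = eps_t + sum_i theta_i eps_{t-i} with
Var(eps_t) = sigma^2, the variance is
  gamma(0) = sigma^2 * (1 + sum_i theta_i^2).
  sum_i theta_i^2 = (0.275)^2 = 0.075625.
  gamma(0) = 1 * (1 + 0.075625) = 1 * 1.075625 = 1.075625, which rounds to 1.0756.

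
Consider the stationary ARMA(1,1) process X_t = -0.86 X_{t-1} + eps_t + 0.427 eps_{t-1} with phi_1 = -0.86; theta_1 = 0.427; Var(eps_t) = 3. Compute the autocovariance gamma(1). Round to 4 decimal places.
\gamma(1) = -3.1566

Multiply the model equation by X_{t-k} and take expectations. With theta_0 = psi_0 = 1 and psi_j the MA(infinity) weights, this gives
  gamma(k) - sum_i phi_i gamma(k-i) = c_k,
  c_k = sigma^2 * sum_{j=k..q} theta_j psi_{j-k}   (c_k = 0 for k > q),
using gamma(-m) = gamma(m).
psi-weights needed (psi_j = theta_j + sum_i phi_i psi_{j-i}):
  psi_1 = theta_1 + phi_1 = 0.427 + (-0.86) = -0.433
Right-hand sides:
  c_0 = sigma^2 (1 + theta_1 psi_1) = 3 * (1 + (0.427)(-0.433)) = 3 * 0.815109 = 2.445327
  c_1 = sigma^2 theta_1 = 3 * (0.427) = 1.281
  c_2 = 0
Equations for k = 0 and k = 1 (AR order 1):
  gamma(0) = phi_1 gamma(1) + c_0
  gamma(1) = phi_1 gamma(0) + c_1
Substituting the second into the first: gamma(0) (1 - phi_1^2) = c_0 + phi_1 c_1, so
  gamma(0) = (c_0 + phi_1 c_1) / (1 - phi_1^2) = (2.445327 + (-0.86)(1.281)) / (1 - (-0.86)^2) = 1.343667 / 0.2604 = 5.160012.
  gamma(1) = phi_1 gamma(0) + c_1 = (-0.86)(5.160012) + (1.281) = -3.15661.
Therefore gamma(1) = -3.1566 (to 4 decimal places).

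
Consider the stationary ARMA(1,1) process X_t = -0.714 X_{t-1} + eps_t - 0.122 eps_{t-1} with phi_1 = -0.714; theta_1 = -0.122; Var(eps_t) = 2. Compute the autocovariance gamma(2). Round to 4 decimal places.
\gamma(2) = 2.6475

Multiply the model equation by X_{t-k} and take expectations. With theta_0 = psi_0 = 1 and psi_j the MA(infinity) weights, this gives
  gamma(k) - sum_i phi_i gamma(k-i) = c_k,
  c_k = sigma^2 * sum_{j=k..q} theta_j psi_{j-k}   (c_k = 0 for k > q),
using gamma(-m) = gamma(m).
psi-weights needed (psi_j = theta_j + sum_i phi_i psi_{j-i}):
  psi_1 = theta_1 + phi_1 = -0.122 + (-0.714) = -0.836
Right-hand sides:
  c_0 = sigma^2 (1 + theta_1 psi_1) = 2 * (1 + (-0.122)(-0.836)) = 2 * 1.101992 = 2.203984
  c_1 = sigma^2 theta_1 = 2 * (-0.122) = -0.244
  c_2 = 0
Equations for k = 0 and k = 1 (AR order 1):
  gamma(0) = phi_1 gamma(1) + c_0
  gamma(1) = phi_1 gamma(0) + c_1
Substituting the second into the first: gamma(0) (1 - phi_1^2) = c_0 + phi_1 c_1, so
  gamma(0) = (c_0 + phi_1 c_1) / (1 - phi_1^2) = (2.203984 + (-0.714)(-0.244)) / (1 - (-0.714)^2) = 2.3782 / 0.490204 = 4.85145.
  gamma(1) = phi_1 gamma(0) + c_1 = (-0.714)(4.85145) + (-0.244) = -3.707935.
For k = 2 (> q): gamma(2) = phi_1 gamma(1) = (-0.714)(-3.707935) = 2.647466.
Therefore gamma(2) = 2.6475 (to 4 decimal places).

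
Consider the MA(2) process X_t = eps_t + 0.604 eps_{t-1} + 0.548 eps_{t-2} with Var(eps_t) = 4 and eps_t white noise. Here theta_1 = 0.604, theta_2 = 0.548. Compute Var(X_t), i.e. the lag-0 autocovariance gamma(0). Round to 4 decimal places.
\gamma(0) = 6.6605

For an MA(q) process X_t = eps_t + sum_i theta_i eps_{t-i} with
Var(eps_t) = sigma^2, the variance is
  gamma(0) = sigma^2 * (1 + sum_i theta_i^2).
  sum_i theta_i^2 = (0.604)^2 + (0.548)^2 = 0.364816 + 0.300304 = 0.66512.
  gamma(0) = 4 * (1 + 0.66512) = 4 * 1.66512 = 6.66048, which rounds to 6.6605.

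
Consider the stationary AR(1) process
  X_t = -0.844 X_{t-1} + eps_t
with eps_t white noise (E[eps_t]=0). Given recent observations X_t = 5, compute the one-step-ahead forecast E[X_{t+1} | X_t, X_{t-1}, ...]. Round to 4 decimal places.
E[X_{t+1} \mid \mathcal F_t] = -4.2200

For an AR(p) model X_t = c + sum_i phi_i X_{t-i} + eps_t, the
one-step-ahead conditional mean is
  E[X_{t+1} | X_t, ...] = c + sum_i phi_i X_{t+1-i}.
Substitute known values:
  E[X_{t+1} | ...] = (-0.844) * (5)
                   = -4.2200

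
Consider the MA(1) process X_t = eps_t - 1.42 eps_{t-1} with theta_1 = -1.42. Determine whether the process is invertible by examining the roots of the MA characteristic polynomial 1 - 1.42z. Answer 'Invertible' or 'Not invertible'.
\text{Not invertible}

The MA(q) characteristic polynomial is P(z) = 1 - 1.42z.
Invertibility requires all roots to lie outside the unit circle, i.e. |z| > 1 for every root.
This is linear in z: 1 + (-1.42) z = 0  =>  z = -1/(-1.42) = 0.704225,  |z| = 0.704225.
Moduli of all roots: 0.7042.
All moduli strictly greater than 1? No.
Verdict: Not invertible.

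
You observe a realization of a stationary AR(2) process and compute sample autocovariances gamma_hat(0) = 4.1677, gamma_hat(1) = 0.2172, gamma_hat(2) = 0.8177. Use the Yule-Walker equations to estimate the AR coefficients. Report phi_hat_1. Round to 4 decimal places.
\hat\phi_{1} = 0.0420

The Yule-Walker equations for an AR(p) process read, in matrix form,
  Gamma_p phi = r_p,   with   (Gamma_p)_{ij} = gamma(|i - j|),
                       (r_p)_i = gamma(i),   i,j = 1..p.
Substitute the sample gammas (Toeplitz matrix and right-hand side of size 2):
  Gamma_p = [[4.1677, 0.2172], [0.2172, 4.1677]]
  r_p     = [0.2172, 0.8177]
Written out:
  4.1677 phi_1 + 0.2172 phi_2 = 0.2172
  0.2172 phi_1 + 4.1677 phi_2 = 0.8177
Solve by Cramer's rule:
  det = gamma(0)^2 - gamma(1)^2 = (4.1677)^2 - (0.2172)^2 = 17.36972329 - 0.04717584 = 17.32254745
  phi_hat_1 = [gamma(1) gamma(0) - gamma(1) gamma(2)] / det = [(0.2172)(4.1677) - (0.2172)(0.8177)] / 17.32254745 = 0.72762 / 17.32254745 = 0.042
  phi_hat_2 = [gamma(0) gamma(2) - gamma(1)^2] / det = [(4.1677)(0.8177) - (0.2172)^2] / 17.32254745 = 3.36075245 / 17.32254745 = 0.194
So phi_hat = [0.0420, 0.1940].
Therefore phi_hat_1 = 0.0420.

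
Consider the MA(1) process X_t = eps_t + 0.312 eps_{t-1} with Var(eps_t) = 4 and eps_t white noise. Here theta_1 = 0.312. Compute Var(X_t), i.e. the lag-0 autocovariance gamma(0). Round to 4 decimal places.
\gamma(0) = 4.3894

For an MA(q) process X_t = eps_t + sum_i theta_i eps_{t-i} with
Var(eps_t) = sigma^2, the variance is
  gamma(0) = sigma^2 * (1 + sum_i theta_i^2).
  sum_i theta_i^2 = (0.312)^2 = 0.097344.
  gamma(0) = 4 * (1 + 0.097344) = 4 * 1.097344 = 4.389376, which rounds to 4.3894.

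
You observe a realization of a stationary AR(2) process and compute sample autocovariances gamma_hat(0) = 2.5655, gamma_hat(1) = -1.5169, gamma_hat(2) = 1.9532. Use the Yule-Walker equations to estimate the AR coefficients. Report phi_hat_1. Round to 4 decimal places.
\hat\phi_{1} = -0.2170

The Yule-Walker equations for an AR(p) process read, in matrix form,
  Gamma_p phi = r_p,   with   (Gamma_p)_{ij} = gamma(|i - j|),
                       (r_p)_i = gamma(i),   i,j = 1..p.
Substitute the sample gammas (Toeplitz matrix and right-hand side of size 2):
  Gamma_p = [[2.5655, -1.5169], [-1.5169, 2.5655]]
  r_p     = [-1.5169, 1.9532]
Written out:
  2.5655 phi_1 - 1.5169 phi_2 = -1.5169
  -1.5169 phi_1 + 2.5655 phi_2 = 1.9532
Solve by Cramer's rule:
  det = gamma(0)^2 - gamma(1)^2 = (2.5655)^2 - (-1.5169)^2 = 6.58179025 - 2.30098561 = 4.28080464
  phi_hat_1 = [gamma(1) gamma(0) - gamma(1) gamma(2)] / det = [(-1.5169)(2.5655) - (-1.5169)(1.9532)] / 4.28080464 = -0.92879787 / 4.28080464 = -0.217
  phi_hat_2 = [gamma(0) gamma(2) - gamma(1)^2] / det = [(2.5655)(1.9532) - (-1.5169)^2] / 4.28080464 = 2.70994899 / 4.28080464 = 0.633
So phi_hat = [-0.2170, 0.6330].
Therefore phi_hat_1 = -0.2170.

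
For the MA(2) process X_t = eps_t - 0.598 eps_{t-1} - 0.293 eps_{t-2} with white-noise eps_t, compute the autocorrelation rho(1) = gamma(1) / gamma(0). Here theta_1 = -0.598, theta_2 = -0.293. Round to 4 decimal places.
\rho(1) = -0.2929

For an MA(q) process with theta_0 = 1, the autocovariance is
  gamma(k) = sigma^2 * sum_{i=0..q-k} theta_i * theta_{i+k},
and rho(k) = gamma(k) / gamma(0). Sigma^2 cancels.
  numerator   = (1)*(-0.598) + (-0.598)*(-0.293) = -0.422786.
  denominator = (1)^2 + (-0.598)^2 + (-0.293)^2 = 1.443453.
  rho(1) = -0.422786 / 1.443453 = -0.2929.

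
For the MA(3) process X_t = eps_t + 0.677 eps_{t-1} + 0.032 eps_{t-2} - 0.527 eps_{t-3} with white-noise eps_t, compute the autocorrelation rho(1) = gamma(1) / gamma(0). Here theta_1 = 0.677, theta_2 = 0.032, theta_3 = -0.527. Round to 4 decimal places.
\rho(1) = 0.3925

For an MA(q) process with theta_0 = 1, the autocovariance is
  gamma(k) = sigma^2 * sum_{i=0..q-k} theta_i * theta_{i+k},
and rho(k) = gamma(k) / gamma(0). Sigma^2 cancels.
  numerator   = (1)*(0.677) + (0.677)*(0.032) + (0.032)*(-0.527) = 0.6818.
  denominator = (1)^2 + (0.677)^2 + (0.032)^2 + (-0.527)^2 = 1.737082.
  rho(1) = 0.6818 / 1.737082 = 0.3925.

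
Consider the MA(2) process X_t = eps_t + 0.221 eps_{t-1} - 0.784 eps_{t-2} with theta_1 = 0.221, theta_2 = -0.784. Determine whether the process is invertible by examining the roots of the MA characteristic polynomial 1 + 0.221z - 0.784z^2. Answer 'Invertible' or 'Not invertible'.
\text{Not invertible}

The MA(q) characteristic polynomial is P(z) = 1 + 0.221z - 0.784z^2.
Invertibility requires all roots to lie outside the unit circle, i.e. |z| > 1 for every root.
Set 1 + (0.221) z + (-0.784) z^2 = 0, i.e. a z^2 + b z + c = 0 with a = -0.784, b = 0.221, c = 1.
Discriminant D = b^2 - 4ac = (0.221)^2 - 4*(-0.784)*1 = 0.048841 - (-3.136) = 3.184841.
D >= 0, so the roots are real: z = (-b +/- sqrt(D)) / (2a) = (-0.221 +/- 1.784612) / (-1.568).
  z_1 = (-0.221 + 1.784612) / (-1.568) = -0.9972,   |z_1| = 0.9972.
  z_2 = (-0.221 - 1.784612) / (-1.568) = 1.2791,   |z_2| = 1.2791.
Moduli of all roots: 0.9972, 1.2791.
All moduli strictly greater than 1? No.
Verdict: Not invertible.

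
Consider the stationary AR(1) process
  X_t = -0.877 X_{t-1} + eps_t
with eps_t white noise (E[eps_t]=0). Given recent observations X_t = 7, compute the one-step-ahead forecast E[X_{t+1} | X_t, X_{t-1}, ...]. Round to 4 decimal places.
E[X_{t+1} \mid \mathcal F_t] = -6.1390

For an AR(p) model X_t = c + sum_i phi_i X_{t-i} + eps_t, the
one-step-ahead conditional mean is
  E[X_{t+1} | X_t, ...] = c + sum_i phi_i X_{t+1-i}.
Substitute known values:
  E[X_{t+1} | ...] = (-0.877) * (7)
                   = -6.1390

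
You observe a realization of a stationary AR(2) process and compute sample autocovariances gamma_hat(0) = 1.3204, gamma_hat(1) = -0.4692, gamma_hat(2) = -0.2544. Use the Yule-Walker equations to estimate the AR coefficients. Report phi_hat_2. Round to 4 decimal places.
\hat\phi_{2} = -0.3650

The Yule-Walker equations for an AR(p) process read, in matrix form,
  Gamma_p phi = r_p,   with   (Gamma_p)_{ij} = gamma(|i - j|),
                       (r_p)_i = gamma(i),   i,j = 1..p.
Substitute the sample gammas (Toeplitz matrix and right-hand side of size 2):
  Gamma_p = [[1.3204, -0.4692], [-0.4692, 1.3204]]
  r_p     = [-0.4692, -0.2544]
Written out:
  1.3204 phi_1 - 0.4692 phi_2 = -0.4692
  -0.4692 phi_1 + 1.3204 phi_2 = -0.2544
Solve by Cramer's rule:
  det = gamma(0)^2 - gamma(1)^2 = (1.3204)^2 - (-0.4692)^2 = 1.74345616 - 0.22014864 = 1.52330752
  phi_hat_1 = [gamma(1) gamma(0) - gamma(1) gamma(2)] / det = [(-0.4692)(1.3204) - (-0.4692)(-0.2544)] / 1.52330752 = -0.73889616 / 1.52330752 = -0.4851
  phi_hat_2 = [gamma(0) gamma(2) - gamma(1)^2] / det = [(1.3204)(-0.2544) - (-0.4692)^2] / 1.52330752 = -0.5560584 / 1.52330752 = -0.365
So phi_hat = [-0.4851, -0.3650].
Therefore phi_hat_2 = -0.3650.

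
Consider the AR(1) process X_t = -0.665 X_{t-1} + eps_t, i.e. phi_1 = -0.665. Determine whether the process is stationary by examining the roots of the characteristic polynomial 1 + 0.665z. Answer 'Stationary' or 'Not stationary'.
\text{Stationary}

The AR(p) characteristic polynomial is P(z) = 1 + 0.665z.
Stationarity requires all roots to lie outside the unit circle, i.e. |z| > 1 for every root.
This is linear in z: 1 + (0.665) z = 0  =>  z = -1/(0.665) = -1.503759,  |z| = 1.503759.
Moduli of all roots: 1.5038.
All moduli strictly greater than 1? Yes.
Verdict: Stationary.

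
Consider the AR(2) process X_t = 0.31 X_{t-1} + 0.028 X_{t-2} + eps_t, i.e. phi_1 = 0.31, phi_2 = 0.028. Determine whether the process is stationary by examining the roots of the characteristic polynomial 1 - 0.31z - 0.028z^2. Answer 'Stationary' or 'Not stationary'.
\text{Stationary}

The AR(p) characteristic polynomial is P(z) = 1 - 0.31z - 0.028z^2.
Stationarity requires all roots to lie outside the unit circle, i.e. |z| > 1 for every root.
Set 1 + (-0.31) z + (-0.028) z^2 = 0, i.e. a z^2 + b z + c = 0 with a = -0.028, b = -0.31, c = 1.
Discriminant D = b^2 - 4ac = (-0.31)^2 - 4*(-0.028)*1 = 0.0961 - (-0.112) = 0.2081.
D >= 0, so the roots are real: z = (-b +/- sqrt(D)) / (2a) = (0.31 +/- 0.45618) / (-0.056).
  z_1 = (0.31 + 0.45618) / (-0.056) = -13.6818,   |z_1| = 13.6818.
  z_2 = (0.31 - 0.45618) / (-0.056) = 2.6104,   |z_2| = 2.6104.
Moduli of all roots: 13.6818, 2.6104.
All moduli strictly greater than 1? Yes.
Verdict: Stationary.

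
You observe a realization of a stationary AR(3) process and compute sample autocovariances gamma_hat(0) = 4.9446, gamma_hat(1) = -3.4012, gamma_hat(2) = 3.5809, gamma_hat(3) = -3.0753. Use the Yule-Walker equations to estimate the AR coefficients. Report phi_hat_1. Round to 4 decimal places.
\hat\phi_{1} = -0.3210

The Yule-Walker equations for an AR(p) process read, in matrix form,
  Gamma_p phi = r_p,   with   (Gamma_p)_{ij} = gamma(|i - j|),
                       (r_p)_i = gamma(i),   i,j = 1..p.
Substitute the sample gammas (Toeplitz matrix and right-hand side of size 3):
  Gamma_p = [[4.9446, -3.4012, 3.5809], [-3.4012, 4.9446, -3.4012], [3.5809, -3.4012, 4.9446]]
  r_p     = [-3.4012, 3.5809, -3.0753]
Written out (R1..R3):
  (R1) 4.9446 phi_1 - 3.4012 phi_2 + 3.5809 phi_3 = -3.4012
  (R2) -3.4012 phi_1 + 4.9446 phi_2 - 3.4012 phi_3 = 3.5809
  (R3) 3.5809 phi_1 - 3.4012 phi_2 + 4.9446 phi_3 = -3.0753
Gaussian elimination:
  R2 <- R2 - (-3.4012/4.9446) R1 = R2 - (-0.687862) R1:  2.605045 phi_2 - 0.938037 phi_3 = 1.241345
  R3 <- R3 - (3.5809/4.9446) R1 = R3 - (0.724204) R1:  -0.938037 phi_2 + 2.351297 phi_3 = -0.612137
  R3 <- R3 - (-0.938037/2.605045) R2 = R3 - (-0.360085) R2:  2.013525 phi_3 = -0.165147
Back-substitution:
  phi_hat_3 = -0.165147 / 2.013525 = -0.082019
  phi_hat_2 = (1.241345 - (-0.938037)(-0.082019)) / 2.605045 = 0.446982
  phi_hat_1 = (-3.4012 - (-3.4012)(0.446982) - (3.5809)(-0.082019)) / 4.9446 = -0.321001
So phi_hat = [-0.3210, 0.4470, -0.0820].
Therefore phi_hat_1 = -0.3210.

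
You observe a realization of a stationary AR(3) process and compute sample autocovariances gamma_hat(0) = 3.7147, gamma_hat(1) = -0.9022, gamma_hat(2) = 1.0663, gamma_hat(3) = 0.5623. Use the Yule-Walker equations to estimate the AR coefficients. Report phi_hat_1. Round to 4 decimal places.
\hat\phi_{1} = -0.2560

The Yule-Walker equations for an AR(p) process read, in matrix form,
  Gamma_p phi = r_p,   with   (Gamma_p)_{ij} = gamma(|i - j|),
                       (r_p)_i = gamma(i),   i,j = 1..p.
Substitute the sample gammas (Toeplitz matrix and right-hand side of size 3):
  Gamma_p = [[3.7147, -0.9022, 1.0663], [-0.9022, 3.7147, -0.9022], [1.0663, -0.9022, 3.7147]]
  r_p     = [-0.9022, 1.0663, 0.5623]
Written out (R1..R3):
  (R1) 3.7147 phi_1 - 0.9022 phi_2 + 1.0663 phi_3 = -0.9022
  (R2) -0.9022 phi_1 + 3.7147 phi_2 - 0.9022 phi_3 = 1.0663
  (R3) 1.0663 phi_1 - 0.9022 phi_2 + 3.7147 phi_3 = 0.5623
Gaussian elimination:
  R2 <- R2 - (-0.9022/3.7147) R1 = R2 - (-0.242873) R1:  3.49558 phi_2 - 0.643225 phi_3 = 0.84718
  R3 <- R3 - (1.0663/3.7147) R1 = R3 - (0.287049) R1:  -0.643225 phi_2 + 3.40862 phi_3 = 0.821275
  R3 <- R3 - (-0.643225/3.49558) R2 = R3 - (-0.184011) R2:  3.29026 phi_3 = 0.977166
Back-substitution:
  phi_hat_3 = 0.977166 / 3.29026 = 0.296987
  phi_hat_2 = (0.84718 - (-0.643225)(0.296987)) / 3.49558 = 0.297006
  phi_hat_1 = (-0.9022 - (-0.9022)(0.297006) - (1.0663)(0.296987)) / 3.7147 = -0.255988
So phi_hat = [-0.2560, 0.2970, 0.2970].
Therefore phi_hat_1 = -0.2560.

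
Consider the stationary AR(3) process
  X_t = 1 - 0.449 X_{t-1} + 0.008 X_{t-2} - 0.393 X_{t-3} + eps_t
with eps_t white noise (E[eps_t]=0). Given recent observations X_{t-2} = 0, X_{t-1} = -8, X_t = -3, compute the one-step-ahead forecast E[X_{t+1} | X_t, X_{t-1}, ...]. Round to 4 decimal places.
E[X_{t+1} \mid \mathcal F_t] = 2.2830

For an AR(p) model X_t = c + sum_i phi_i X_{t-i} + eps_t, the
one-step-ahead conditional mean is
  E[X_{t+1} | X_t, ...] = c + sum_i phi_i X_{t+1-i}.
Substitute known values:
  E[X_{t+1} | ...] = 1 + (-0.449) * (-3) + (0.008) * (-8) + (-0.393) * (0)
                   = 2.2830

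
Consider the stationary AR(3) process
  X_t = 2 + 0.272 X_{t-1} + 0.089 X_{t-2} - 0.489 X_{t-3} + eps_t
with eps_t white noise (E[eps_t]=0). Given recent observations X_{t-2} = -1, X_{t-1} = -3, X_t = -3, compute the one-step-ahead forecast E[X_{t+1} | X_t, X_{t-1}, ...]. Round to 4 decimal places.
E[X_{t+1} \mid \mathcal F_t] = 1.4060

For an AR(p) model X_t = c + sum_i phi_i X_{t-i} + eps_t, the
one-step-ahead conditional mean is
  E[X_{t+1} | X_t, ...] = c + sum_i phi_i X_{t+1-i}.
Substitute known values:
  E[X_{t+1} | ...] = 2 + (0.272) * (-3) + (0.089) * (-3) + (-0.489) * (-1)
                   = 1.4060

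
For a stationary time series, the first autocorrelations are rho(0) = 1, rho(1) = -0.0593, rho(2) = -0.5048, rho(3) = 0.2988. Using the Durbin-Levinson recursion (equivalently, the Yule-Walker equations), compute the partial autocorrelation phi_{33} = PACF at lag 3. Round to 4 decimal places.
\phi_{33} = 0.3030

The PACF at lag k is phi_{kk}, the last component of the solution
to the Yule-Walker system G_k phi = r_k where
  (G_k)_{ij} = rho(|i - j|), (r_k)_i = rho(i), i,j = 1..k.
Equivalently, Durbin-Levinson gives phi_{kk} iteratively:
  phi_{11} = rho(1)
  phi_{kk} = [rho(k) - sum_{j=1..k-1} phi_{k-1,j} rho(k-j)]
            / [1 - sum_{j=1..k-1} phi_{k-1,j} rho(j)],
  phi_{k,j} = phi_{k-1,j} - phi_{kk} phi_{k-1,k-j},  j = 1..k-1.
Step k = 1:
  phi_11 = rho(1) = -0.0593.
Step k = 2:
  phi_22 = [rho(2) - phi_11 rho(1)] / [1 - phi_11 rho(1)] = [-0.5048 - (-0.0593)(-0.0593)] / [1 - (-0.0593)(-0.0593)]
         = -0.50831649 / 0.99648351 = -0.51011.
  Update: phi_21 = phi_11 - phi_22 phi_11 = -0.0593 - (-0.51011)(-0.0593) = -0.08955.
Step k = 3:
  phi_33 = [rho(3) - phi_21 rho(2) - phi_22 rho(1)] / [1 - phi_21 rho(1) - phi_22 rho(2)]
    numerator   = 0.2988 - (-0.08955)(-0.5048) - (-0.51011)(-0.0593) = 0.22334585
    denominator = 1 - (-0.08955)(-0.0593) - (-0.51011)(-0.5048) = 0.73718604
  phi_33 = 0.22334585 / 0.73718604 = 0.303.
Therefore phi_{33} = 0.3030.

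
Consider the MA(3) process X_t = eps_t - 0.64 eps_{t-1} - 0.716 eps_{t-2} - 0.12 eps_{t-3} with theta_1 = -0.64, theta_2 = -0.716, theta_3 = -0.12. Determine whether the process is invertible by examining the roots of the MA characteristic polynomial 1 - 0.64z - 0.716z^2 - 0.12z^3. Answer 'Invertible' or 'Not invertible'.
\text{Not invertible}

The MA(q) characteristic polynomial is P(z) = 1 - 0.64z - 0.716z^2 - 0.12z^3.
Invertibility requires all roots to lie outside the unit circle, i.e. |z| > 1 for every root.
Degree 3: look for a simple real root z0 first, then factor out (1 - z/z0) and solve the remaining quadratic.
Testing z0 = -2.5: P(-2.5) = 1 + (-0.64)(-2.5) + (-0.716)(-2.5)^2 + (-0.12)(-2.5)^3
  = 1 + (1.6) + (-4.475) + (1.875) = 0.  So z_0 = -2.5 is a root, |z_0| = 2.5.
Divide out the factor (1 + 0.4 z) = (1 - z/z0) (since 1/z0 = -0.4):
  P(z) = (1 + 0.4 z)(1 + (-1.04) z + (-0.3) z^2)
  [check: z-coef -1.04 - (-0.4) = -0.64; z^2-coef -0.3 - (-0.4)(-1.04) = -0.716; z^3-coef -(-0.4)(-0.3) = -0.12.]
Remaining roots from the quadratic factor 1 + (-1.04) z + (-0.3) z^2:
  Set 1 + (-1.04) z + (-0.3) z^2 = 0, i.e. a z^2 + b z + c = 0 with a = -0.3, b = -1.04, c = 1.
  Discriminant D = b^2 - 4ac = (-1.04)^2 - 4*(-0.3)*1 = 1.0816 - (-1.2) = 2.2816.
  D >= 0, so the roots are real: z = (-b +/- sqrt(D)) / (2a) = (1.04 +/- 1.510497) / (-0.6).
    z_1 = (1.04 + 1.510497) / (-0.6) = -4.2508,   |z_1| = 4.2508.
    z_2 = (1.04 - 1.510497) / (-0.6) = 0.7842,   |z_2| = 0.7842.
Moduli of all roots: 2.5000, 4.2508, 0.7842.
All moduli strictly greater than 1? No.
Verdict: Not invertible.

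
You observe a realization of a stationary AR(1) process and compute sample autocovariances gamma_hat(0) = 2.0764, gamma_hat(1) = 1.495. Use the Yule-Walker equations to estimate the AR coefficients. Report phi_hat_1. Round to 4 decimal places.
\hat\phi_{1} = 0.7200

The Yule-Walker equations for an AR(p) process read, in matrix form,
  Gamma_p phi = r_p,   with   (Gamma_p)_{ij} = gamma(|i - j|),
                       (r_p)_i = gamma(i),   i,j = 1..p.
Substitute the sample gammas (Toeplitz matrix and right-hand side of size 1):
  Gamma_p = [[2.0764]]
  r_p     = [1.495]
With p = 1 this is the single equation gamma(0) phi_1 = gamma(1):
  phi_hat_1 = gamma(1) / gamma(0) = 1.495 / 2.0764 = 0.7200.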